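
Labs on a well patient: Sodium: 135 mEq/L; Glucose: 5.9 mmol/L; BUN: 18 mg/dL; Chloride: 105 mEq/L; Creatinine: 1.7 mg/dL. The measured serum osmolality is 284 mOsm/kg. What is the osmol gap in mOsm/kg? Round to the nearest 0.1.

Calculated osmolality = 2·Na + glucose + BUN/2.8
= 2·135 + 5.9 + 18/2.8
= 270 + 5.90 + 6.43
= 282.33 mOsm/kg ≈ 282.3 mOsm/kg
Osmolar gap = measured − calculated = 284 − 282.3 = 1.7 mOsm/kg

1.7 mOsm/kg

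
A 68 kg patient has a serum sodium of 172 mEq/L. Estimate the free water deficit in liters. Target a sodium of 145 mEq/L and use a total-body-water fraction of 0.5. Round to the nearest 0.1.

6.3 L

TBW = 0.5 · 68 = 34 L
Free water deficit = TBW · (Na/145 − 1)
= 34 · (172/145 − 1)
= 34 · 0.1862
= 6.33 L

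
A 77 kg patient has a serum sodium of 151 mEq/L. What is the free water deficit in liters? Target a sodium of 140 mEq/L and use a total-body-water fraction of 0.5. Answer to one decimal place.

TBW = 0.5 · 77 = 38.5 L
Free water deficit = TBW · (Na/140 − 1)
= 38.5 · (151/140 − 1)
= 38.5 · 0.0786
= 3.03 L

3.0 L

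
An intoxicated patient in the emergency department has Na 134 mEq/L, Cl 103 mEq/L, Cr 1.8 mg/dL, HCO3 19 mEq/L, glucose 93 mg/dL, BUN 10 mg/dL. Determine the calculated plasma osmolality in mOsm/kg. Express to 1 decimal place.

276.7 mOsm/kg

Calculated osmolality = 2·Na + glucose/18 + BUN/2.8
= 2·134 + 93/18 + 10/2.8
= 268 + 5.17 + 3.57
= 276.74 mOsm/kg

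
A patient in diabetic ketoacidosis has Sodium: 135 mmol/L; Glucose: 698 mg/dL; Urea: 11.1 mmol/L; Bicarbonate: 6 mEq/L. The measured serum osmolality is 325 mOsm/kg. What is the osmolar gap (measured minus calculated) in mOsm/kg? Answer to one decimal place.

Calculated osmolality = 2·Na + glucose/18 + urea
= 2·135 + 698/18 + 11.1
= 270 + 38.78 + 11.10
= 319.88 mOsm/kg ≈ 319.9 mOsm/kg
Osmolar gap = measured − calculated = 325 − 319.9 = 5.1 mOsm/kg

5.1 mOsm/kg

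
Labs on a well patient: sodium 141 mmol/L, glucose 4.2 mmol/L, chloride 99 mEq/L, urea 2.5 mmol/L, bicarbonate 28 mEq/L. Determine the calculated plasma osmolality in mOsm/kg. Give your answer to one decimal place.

288.7 mOsm/kg

Calculated osmolality = 2·Na + glucose + urea
= 2·141 + 4.2 + 2.5
= 282 + 4.20 + 2.50
= 288.7 mOsm/kg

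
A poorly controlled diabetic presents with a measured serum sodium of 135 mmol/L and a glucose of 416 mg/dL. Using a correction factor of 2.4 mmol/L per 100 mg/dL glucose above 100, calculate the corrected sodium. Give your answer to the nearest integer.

Corrected Na = measured Na + 2.4 · (glucose − 100)/100
= 135 + 2.4 · (416 − 100)/100
= 135 + 7.6
= 142.6 mmol/L

143 mmol/L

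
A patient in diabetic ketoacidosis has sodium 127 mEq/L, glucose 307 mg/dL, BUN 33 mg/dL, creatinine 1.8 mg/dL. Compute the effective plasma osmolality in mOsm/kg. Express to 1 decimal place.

Effective osmolality excludes urea (freely permeant across cell membranes):
2·Na + glucose/18
= 2·127 + 307/18
= 254 + 17.06
= 271.06 mOsm/kg

271.1 mOsm/kg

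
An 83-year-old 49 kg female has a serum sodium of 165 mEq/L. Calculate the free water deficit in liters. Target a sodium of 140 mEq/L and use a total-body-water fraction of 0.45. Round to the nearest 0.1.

3.9 L

TBW = 0.45 · 49 = 22.05 L
Free water deficit = TBW · (Na/140 − 1)
= 22.05 · (165/140 − 1)
= 22.05 · 0.1786
= 3.94 L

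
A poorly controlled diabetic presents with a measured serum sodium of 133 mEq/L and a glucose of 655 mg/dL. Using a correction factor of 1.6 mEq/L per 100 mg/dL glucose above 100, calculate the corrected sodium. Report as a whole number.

Corrected Na = measured Na + 1.6 · (glucose − 100)/100
= 133 + 1.6 · (655 − 100)/100
= 133 + 8.9
= 141.9 mEq/L

142 mEq/L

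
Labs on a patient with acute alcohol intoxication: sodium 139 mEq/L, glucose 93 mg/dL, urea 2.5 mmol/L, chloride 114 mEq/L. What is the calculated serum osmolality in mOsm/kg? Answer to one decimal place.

Calculated osmolality = 2·Na + glucose/18 + urea
= 2·139 + 93/18 + 2.5
= 278 + 5.17 + 2.50
= 285.67 mOsm/kg

285.7 mOsm/kg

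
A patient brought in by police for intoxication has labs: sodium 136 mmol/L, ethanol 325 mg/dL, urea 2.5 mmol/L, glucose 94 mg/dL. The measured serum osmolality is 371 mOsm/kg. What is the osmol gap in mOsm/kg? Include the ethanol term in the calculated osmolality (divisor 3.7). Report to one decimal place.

3.4 mOsm/kg

Calculated osmolality = 2·Na + glucose/18 + urea + ethanol/3.7
= 2·136 + 94/18 + 2.5 + 325/3.7
= 272 + 5.22 + 2.50 + 87.84
= 367.56 mOsm/kg ≈ 367.6 mOsm/kg
Osmolar gap = measured − calculated = 371 − 367.6 = 3.4 mOsm/kg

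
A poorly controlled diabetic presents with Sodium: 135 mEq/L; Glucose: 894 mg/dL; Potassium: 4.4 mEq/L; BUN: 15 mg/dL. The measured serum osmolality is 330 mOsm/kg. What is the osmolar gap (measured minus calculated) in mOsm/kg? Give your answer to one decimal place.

Calculated osmolality = 2·Na + glucose/18 + BUN/2.8
= 2·135 + 894/18 + 15/2.8
= 270 + 49.67 + 5.36
= 325.03 mOsm/kg ≈ 325.0 mOsm/kg
Osmolar gap = measured − calculated = 330 − 325.0 = 5.0 mOsm/kg

5.0 mOsm/kg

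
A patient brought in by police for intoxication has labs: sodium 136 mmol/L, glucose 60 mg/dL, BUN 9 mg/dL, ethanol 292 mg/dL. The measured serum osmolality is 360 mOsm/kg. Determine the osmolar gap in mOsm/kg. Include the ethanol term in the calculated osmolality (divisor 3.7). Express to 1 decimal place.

Calculated osmolality = 2·Na + glucose/18 + BUN/2.8 + ethanol/3.7
= 2·136 + 60/18 + 9/2.8 + 292/3.7
= 272 + 3.33 + 3.21 + 78.92
= 357.46 mOsm/kg ≈ 357.5 mOsm/kg
Osmolar gap = measured − calculated = 360 − 357.5 = 2.5 mOsm/kg

2.5 mOsm/kg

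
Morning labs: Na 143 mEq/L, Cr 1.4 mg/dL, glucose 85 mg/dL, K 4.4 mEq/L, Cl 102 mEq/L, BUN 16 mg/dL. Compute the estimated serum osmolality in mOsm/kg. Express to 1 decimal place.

Calculated osmolality = 2·Na + glucose/18 + BUN/2.8
= 2·143 + 85/18 + 16/2.8
= 286 + 4.72 + 5.71
= 296.43 mOsm/kg

296.4 mOsm/kg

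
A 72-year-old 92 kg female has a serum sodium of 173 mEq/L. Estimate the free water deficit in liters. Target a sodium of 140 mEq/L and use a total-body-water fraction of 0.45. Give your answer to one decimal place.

TBW = 0.45 · 92 = 41.4 L
Free water deficit = TBW · (Na/140 − 1)
= 41.4 · (173/140 − 1)
= 41.4 · 0.2357
= 9.76 L

9.8 L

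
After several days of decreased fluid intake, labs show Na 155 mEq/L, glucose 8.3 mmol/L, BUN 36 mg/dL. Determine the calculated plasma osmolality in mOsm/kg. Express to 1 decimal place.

331.2 mOsm/kg

Calculated osmolality = 2·Na + glucose + BUN/2.8
= 2·155 + 8.3 + 36/2.8
= 310 + 8.30 + 12.86
= 331.16 mOsm/kg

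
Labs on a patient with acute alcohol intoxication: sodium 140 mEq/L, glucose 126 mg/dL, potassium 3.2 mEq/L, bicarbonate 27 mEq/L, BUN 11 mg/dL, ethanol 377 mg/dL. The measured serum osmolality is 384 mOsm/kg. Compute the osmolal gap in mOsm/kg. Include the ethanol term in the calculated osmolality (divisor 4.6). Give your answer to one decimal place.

11.1 mOsm/kg

Calculated osmolality = 2·Na + glucose/18 + BUN/2.8 + ethanol/4.6
= 2·140 + 126/18 + 11/2.8 + 377/4.6
= 280 + 7 + 3.93 + 81.96
= 372.89 mOsm/kg ≈ 372.9 mOsm/kg
Osmolar gap = measured − calculated = 384 − 372.9 = 11.1 mOsm/kg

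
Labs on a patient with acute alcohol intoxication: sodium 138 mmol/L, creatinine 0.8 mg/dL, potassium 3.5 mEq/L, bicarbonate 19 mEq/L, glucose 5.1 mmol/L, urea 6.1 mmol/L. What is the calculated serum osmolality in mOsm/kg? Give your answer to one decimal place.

287.2 mOsm/kg

Calculated osmolality = 2·Na + glucose + urea
= 2·138 + 5.1 + 6.1
= 276 + 5.10 + 6.10
= 287.2 mOsm/kg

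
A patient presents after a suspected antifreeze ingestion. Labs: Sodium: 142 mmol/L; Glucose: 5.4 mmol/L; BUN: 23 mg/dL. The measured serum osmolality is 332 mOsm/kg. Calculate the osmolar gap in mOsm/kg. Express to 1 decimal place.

34.4 mOsm/kg

Calculated osmolality = 2·Na + glucose + BUN/2.8
= 2·142 + 5.4 + 23/2.8
= 284 + 5.40 + 8.21
= 297.61 mOsm/kg ≈ 297.6 mOsm/kg
Osmolar gap = measured − calculated = 332 − 297.6 = 34.4 mOsm/kg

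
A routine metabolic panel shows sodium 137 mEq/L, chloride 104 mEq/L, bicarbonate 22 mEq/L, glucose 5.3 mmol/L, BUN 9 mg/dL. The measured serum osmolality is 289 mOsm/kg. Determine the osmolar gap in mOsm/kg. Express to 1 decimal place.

Calculated osmolality = 2·Na + glucose + BUN/2.8
= 2·137 + 5.3 + 9/2.8
= 274 + 5.30 + 3.21
= 282.51 mOsm/kg ≈ 282.5 mOsm/kg
Osmolar gap = measured − calculated = 289 − 282.5 = 6.5 mOsm/kg

6.5 mOsm/kg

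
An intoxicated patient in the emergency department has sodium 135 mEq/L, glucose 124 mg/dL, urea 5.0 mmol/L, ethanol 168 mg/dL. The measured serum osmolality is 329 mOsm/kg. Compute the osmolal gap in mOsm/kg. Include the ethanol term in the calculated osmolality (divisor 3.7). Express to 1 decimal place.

1.7 mOsm/kg

Calculated osmolality = 2·Na + glucose/18 + urea + ethanol/3.7
= 2·135 + 124/18 + 5 + 168/3.7
= 270 + 6.89 + 5 + 45.41
= 327.3 mOsm/kg ≈ 327.3 mOsm/kg
Osmolar gap = measured − calculated = 329 − 327.3 = 1.7 mOsm/kg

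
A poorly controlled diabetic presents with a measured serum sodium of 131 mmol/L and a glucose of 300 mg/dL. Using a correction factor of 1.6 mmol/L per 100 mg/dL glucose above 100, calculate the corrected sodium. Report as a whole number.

134 mmol/L

Corrected Na = measured Na + 1.6 · (glucose − 100)/100
= 131 + 1.6 · (300 − 100)/100
= 131 + 3.2
= 134.2 mmol/L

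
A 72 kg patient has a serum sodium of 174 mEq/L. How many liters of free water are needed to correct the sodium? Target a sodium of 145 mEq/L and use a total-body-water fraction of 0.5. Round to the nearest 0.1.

TBW = 0.5 · 72 = 36 L
Free water deficit = TBW · (Na/145 − 1)
= 36 · (174/145 − 1)
= 36 · 0.2
= 7.2 L

7.2 L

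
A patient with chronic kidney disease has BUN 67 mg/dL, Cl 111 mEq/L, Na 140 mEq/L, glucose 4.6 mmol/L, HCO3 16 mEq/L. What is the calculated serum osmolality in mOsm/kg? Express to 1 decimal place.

Calculated osmolality = 2·Na + glucose + BUN/2.8
= 2·140 + 4.6 + 67/2.8
= 280 + 4.60 + 23.93
= 308.53 mOsm/kg

308.5 mOsm/kg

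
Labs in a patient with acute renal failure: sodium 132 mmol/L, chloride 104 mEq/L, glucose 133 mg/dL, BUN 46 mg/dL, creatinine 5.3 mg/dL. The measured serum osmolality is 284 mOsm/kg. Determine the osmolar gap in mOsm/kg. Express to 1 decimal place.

Calculated osmolality = 2·Na + glucose/18 + BUN/2.8
= 2·132 + 133/18 + 46/2.8
= 264 + 7.39 + 16.43
= 287.82 mOsm/kg ≈ 287.8 mOsm/kg
Osmolar gap = measured − calculated = 284 − 287.8 = -3.8 mOsm/kg

-3.8 mOsm/kg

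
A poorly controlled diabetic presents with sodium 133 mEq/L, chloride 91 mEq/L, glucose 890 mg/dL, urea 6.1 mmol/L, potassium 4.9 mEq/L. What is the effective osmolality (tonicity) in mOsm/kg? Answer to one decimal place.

Effective osmolality excludes urea (freely permeant across cell membranes):
2·Na + glucose/18
= 2·133 + 890/18
= 266 + 49.44
= 315.44 mOsm/kg

315.4 mOsm/kg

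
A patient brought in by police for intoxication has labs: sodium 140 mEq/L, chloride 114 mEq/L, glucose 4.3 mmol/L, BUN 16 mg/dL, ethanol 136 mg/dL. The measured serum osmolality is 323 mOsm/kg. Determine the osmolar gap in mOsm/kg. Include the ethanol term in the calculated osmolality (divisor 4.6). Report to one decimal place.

Calculated osmolality = 2·Na + glucose + BUN/2.8 + ethanol/4.6
= 2·140 + 4.3 + 16/2.8 + 136/4.6
= 280 + 4.30 + 5.71 + 29.57
= 319.58 mOsm/kg ≈ 319.6 mOsm/kg
Osmolar gap = measured − calculated = 323 − 319.6 = 3.4 mOsm/kg

3.4 mOsm/kg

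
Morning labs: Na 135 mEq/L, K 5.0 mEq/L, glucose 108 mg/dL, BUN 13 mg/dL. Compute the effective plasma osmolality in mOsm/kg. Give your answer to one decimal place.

Effective osmolality excludes urea (freely permeant across cell membranes):
2·Na + glucose/18
= 2·135 + 108/18
= 270 + 6
= 276 mOsm/kg

276.0 mOsm/kg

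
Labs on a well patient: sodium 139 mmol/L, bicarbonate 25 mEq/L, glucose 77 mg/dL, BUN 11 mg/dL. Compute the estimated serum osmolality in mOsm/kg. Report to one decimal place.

286.2 mOsm/kg

Calculated osmolality = 2·Na + glucose/18 + BUN/2.8
= 2·139 + 77/18 + 11/2.8
= 278 + 4.28 + 3.93
= 286.21 mOsm/kg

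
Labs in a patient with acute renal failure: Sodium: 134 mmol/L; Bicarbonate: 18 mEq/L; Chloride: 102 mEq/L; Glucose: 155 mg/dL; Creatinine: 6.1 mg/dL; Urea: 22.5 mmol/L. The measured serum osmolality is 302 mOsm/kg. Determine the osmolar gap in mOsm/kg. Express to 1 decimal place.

Calculated osmolality = 2·Na + glucose/18 + urea
= 2·134 + 155/18 + 22.5
= 268 + 8.61 + 22.50
= 299.11 mOsm/kg ≈ 299.1 mOsm/kg
Osmolar gap = measured − calculated = 302 − 299.1 = 2.9 mOsm/kg

2.9 mOsm/kg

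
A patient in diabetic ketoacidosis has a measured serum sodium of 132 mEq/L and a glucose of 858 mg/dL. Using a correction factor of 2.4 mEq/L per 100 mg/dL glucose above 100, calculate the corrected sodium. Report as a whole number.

Corrected Na = measured Na + 2.4 · (glucose − 100)/100
= 132 + 2.4 · (858 − 100)/100
= 132 + 18.2
= 150.2 mEq/L

150 mEq/L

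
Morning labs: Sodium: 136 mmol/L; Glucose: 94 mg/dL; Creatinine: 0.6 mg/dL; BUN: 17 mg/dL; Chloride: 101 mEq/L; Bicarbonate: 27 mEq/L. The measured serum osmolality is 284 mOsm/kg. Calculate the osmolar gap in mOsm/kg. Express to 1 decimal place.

0.7 mOsm/kg

Calculated osmolality = 2·Na + glucose/18 + BUN/2.8
= 2·136 + 94/18 + 17/2.8
= 272 + 5.22 + 6.07
= 283.29 mOsm/kg ≈ 283.3 mOsm/kg
Osmolar gap = measured − calculated = 284 − 283.3 = 0.7 mOsm/kg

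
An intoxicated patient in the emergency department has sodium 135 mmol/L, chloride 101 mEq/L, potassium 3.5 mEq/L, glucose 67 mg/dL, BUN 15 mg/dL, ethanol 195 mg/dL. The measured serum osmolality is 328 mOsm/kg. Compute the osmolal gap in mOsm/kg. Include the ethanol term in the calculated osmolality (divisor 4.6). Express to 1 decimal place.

6.5 mOsm/kg

Calculated osmolality = 2·Na + glucose/18 + BUN/2.8 + ethanol/4.6
= 2·135 + 67/18 + 15/2.8 + 195/4.6
= 270 + 3.72 + 5.36 + 42.39
= 321.47 mOsm/kg ≈ 321.5 mOsm/kg
Osmolar gap = measured − calculated = 328 − 321.5 = 6.5 mOsm/kg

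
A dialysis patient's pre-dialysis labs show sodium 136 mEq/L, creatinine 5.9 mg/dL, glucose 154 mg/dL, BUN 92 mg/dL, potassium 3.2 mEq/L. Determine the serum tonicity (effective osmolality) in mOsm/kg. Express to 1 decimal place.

280.6 mOsm/kg

Effective osmolality excludes urea (freely permeant across cell membranes):
2·Na + glucose/18
= 2·136 + 154/18
= 272 + 8.56
= 280.56 mOsm/kg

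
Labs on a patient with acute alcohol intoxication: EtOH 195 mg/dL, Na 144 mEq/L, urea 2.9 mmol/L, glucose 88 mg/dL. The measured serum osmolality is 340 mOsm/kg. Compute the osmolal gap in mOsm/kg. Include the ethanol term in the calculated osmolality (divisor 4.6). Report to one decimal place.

Calculated osmolality = 2·Na + glucose/18 + urea + ethanol/4.6
= 2·144 + 88/18 + 2.9 + 195/4.6
= 288 + 4.89 + 2.90 + 42.39
= 338.18 mOsm/kg ≈ 338.2 mOsm/kg
Osmolar gap = measured − calculated = 340 − 338.2 = 1.8 mOsm/kg

1.8 mOsm/kg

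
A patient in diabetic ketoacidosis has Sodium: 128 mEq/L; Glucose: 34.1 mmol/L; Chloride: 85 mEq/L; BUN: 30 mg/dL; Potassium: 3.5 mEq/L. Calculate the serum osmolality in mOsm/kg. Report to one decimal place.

300.8 mOsm/kg

Calculated osmolality = 2·Na + glucose + BUN/2.8
= 2·128 + 34.1 + 30/2.8
= 256 + 34.10 + 10.71
= 300.81 mOsm/kg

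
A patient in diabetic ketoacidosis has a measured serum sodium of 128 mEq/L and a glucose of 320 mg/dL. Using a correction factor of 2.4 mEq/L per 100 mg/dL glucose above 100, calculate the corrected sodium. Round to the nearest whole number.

133 mEq/L

Corrected Na = measured Na + 2.4 · (glucose − 100)/100
= 128 + 2.4 · (320 − 100)/100
= 128 + 5.3
= 133.3 mEq/L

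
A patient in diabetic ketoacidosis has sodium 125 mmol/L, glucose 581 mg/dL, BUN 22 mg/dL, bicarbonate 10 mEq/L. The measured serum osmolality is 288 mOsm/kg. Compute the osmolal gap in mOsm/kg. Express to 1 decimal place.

-2.1 mOsm/kg

Calculated osmolality = 2·Na + glucose/18 + BUN/2.8
= 2·125 + 581/18 + 22/2.8
= 250 + 32.28 + 7.86
= 290.14 mOsm/kg ≈ 290.1 mOsm/kg
Osmolar gap = measured − calculated = 288 − 290.1 = -2.1 mOsm/kg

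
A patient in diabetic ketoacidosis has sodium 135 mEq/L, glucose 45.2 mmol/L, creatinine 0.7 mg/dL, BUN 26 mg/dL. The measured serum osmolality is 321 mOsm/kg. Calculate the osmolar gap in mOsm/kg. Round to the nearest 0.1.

Calculated osmolality = 2·Na + glucose + BUN/2.8
= 2·135 + 45.2 + 26/2.8
= 270 + 45.20 + 9.29
= 324.49 mOsm/kg ≈ 324.5 mOsm/kg
Osmolar gap = measured − calculated = 321 − 324.5 = -3.5 mOsm/kg

-3.5 mOsm/kg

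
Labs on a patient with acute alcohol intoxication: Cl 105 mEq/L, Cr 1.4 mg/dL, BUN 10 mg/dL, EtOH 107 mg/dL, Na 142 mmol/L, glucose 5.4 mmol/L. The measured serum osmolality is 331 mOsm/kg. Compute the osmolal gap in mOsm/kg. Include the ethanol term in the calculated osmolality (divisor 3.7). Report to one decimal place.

9.1 mOsm/kg

Calculated osmolality = 2·Na + glucose + BUN/2.8 + ethanol/3.7
= 2·142 + 5.4 + 10/2.8 + 107/3.7
= 284 + 5.40 + 3.57 + 28.92
= 321.89 mOsm/kg ≈ 321.9 mOsm/kg
Osmolar gap = measured − calculated = 331 − 321.9 = 9.1 mOsm/kg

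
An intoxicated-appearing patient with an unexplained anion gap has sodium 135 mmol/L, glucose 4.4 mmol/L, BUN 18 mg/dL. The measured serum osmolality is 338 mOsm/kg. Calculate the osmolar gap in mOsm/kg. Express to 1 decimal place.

Calculated osmolality = 2·Na + glucose + BUN/2.8
= 2·135 + 4.4 + 18/2.8
= 270 + 4.40 + 6.43
= 280.83 mOsm/kg ≈ 280.8 mOsm/kg
Osmolar gap = measured − calculated = 338 − 280.8 = 57.2 mOsm/kg

57.2 mOsm/kg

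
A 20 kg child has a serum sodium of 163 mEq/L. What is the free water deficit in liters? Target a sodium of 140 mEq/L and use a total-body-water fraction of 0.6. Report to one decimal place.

2.0 L

TBW = 0.6 · 20 = 12 L
Free water deficit = TBW · (Na/140 − 1)
= 12 · (163/140 − 1)
= 12 · 0.1643
= 1.97 L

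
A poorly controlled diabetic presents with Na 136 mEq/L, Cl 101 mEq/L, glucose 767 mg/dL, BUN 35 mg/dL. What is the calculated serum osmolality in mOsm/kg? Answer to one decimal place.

327.1 mOsm/kg

Calculated osmolality = 2·Na + glucose/18 + BUN/2.8
= 2·136 + 767/18 + 35/2.8
= 272 + 42.61 + 12.50
= 327.11 mOsm/kg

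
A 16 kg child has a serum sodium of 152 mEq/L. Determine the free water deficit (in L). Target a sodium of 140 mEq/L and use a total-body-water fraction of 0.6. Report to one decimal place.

TBW = 0.6 · 16 = 9.6 L
Free water deficit = TBW · (Na/140 − 1)
= 9.6 · (152/140 − 1)
= 9.6 · 0.0857
= 0.82 L

0.8 L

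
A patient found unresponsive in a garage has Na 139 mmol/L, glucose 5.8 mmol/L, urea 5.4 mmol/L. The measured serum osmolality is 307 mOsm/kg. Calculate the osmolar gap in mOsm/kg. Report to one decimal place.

Calculated osmolality = 2·Na + glucose + urea
= 2·139 + 5.8 + 5.4
= 278 + 5.80 + 5.40
= 289.2 mOsm/kg ≈ 289.2 mOsm/kg
Osmolar gap = measured − calculated = 307 − 289.2 = 17.8 mOsm/kg

17.8 mOsm/kg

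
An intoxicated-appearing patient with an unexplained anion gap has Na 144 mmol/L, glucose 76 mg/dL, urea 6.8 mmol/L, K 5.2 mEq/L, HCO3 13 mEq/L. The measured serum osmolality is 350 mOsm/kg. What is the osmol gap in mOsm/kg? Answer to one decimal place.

51.0 mOsm/kg

Calculated osmolality = 2·Na + glucose/18 + urea
= 2·144 + 76/18 + 6.8
= 288 + 4.22 + 6.80
= 299.02 mOsm/kg ≈ 299.0 mOsm/kg
Osmolar gap = measured − calculated = 350 − 299.0 = 51.0 mOsm/kg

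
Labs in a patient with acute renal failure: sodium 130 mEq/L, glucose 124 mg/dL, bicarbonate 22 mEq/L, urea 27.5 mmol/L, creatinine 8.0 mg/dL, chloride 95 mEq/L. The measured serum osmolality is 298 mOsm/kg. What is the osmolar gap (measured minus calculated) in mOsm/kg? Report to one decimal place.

Calculated osmolality = 2·Na + glucose/18 + urea
= 2·130 + 124/18 + 27.5
= 260 + 6.89 + 27.50
= 294.39 mOsm/kg ≈ 294.4 mOsm/kg
Osmolar gap = measured − calculated = 298 − 294.4 = 3.6 mOsm/kg

3.6 mOsm/kg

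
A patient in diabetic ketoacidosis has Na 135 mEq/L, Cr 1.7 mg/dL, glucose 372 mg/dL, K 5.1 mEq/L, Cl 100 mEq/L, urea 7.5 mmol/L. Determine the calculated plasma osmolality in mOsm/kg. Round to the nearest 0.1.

298.2 mOsm/kg

Calculated osmolality = 2·Na + glucose/18 + urea
= 2·135 + 372/18 + 7.5
= 270 + 20.67 + 7.50
= 298.17 mOsm/kg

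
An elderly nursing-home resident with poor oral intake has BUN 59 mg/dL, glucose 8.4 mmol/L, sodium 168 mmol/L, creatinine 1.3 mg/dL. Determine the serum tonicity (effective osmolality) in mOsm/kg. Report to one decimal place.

344.4 mOsm/kg

Effective osmolality excludes urea (freely permeant across cell membranes):
2·Na + glucose
= 2·168 + 8.4
= 336 + 8.4
= 344.4 mOsm/kg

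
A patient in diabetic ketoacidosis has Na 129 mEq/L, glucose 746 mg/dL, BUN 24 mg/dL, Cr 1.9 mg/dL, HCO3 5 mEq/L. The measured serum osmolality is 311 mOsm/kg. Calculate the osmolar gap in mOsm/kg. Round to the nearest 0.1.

3.0 mOsm/kg

Calculated osmolality = 2·Na + glucose/18 + BUN/2.8
= 2·129 + 746/18 + 24/2.8
= 258 + 41.44 + 8.57
= 308.01 mOsm/kg ≈ 308.0 mOsm/kg
Osmolar gap = measured − calculated = 311 − 308.0 = 3.0 mOsm/kg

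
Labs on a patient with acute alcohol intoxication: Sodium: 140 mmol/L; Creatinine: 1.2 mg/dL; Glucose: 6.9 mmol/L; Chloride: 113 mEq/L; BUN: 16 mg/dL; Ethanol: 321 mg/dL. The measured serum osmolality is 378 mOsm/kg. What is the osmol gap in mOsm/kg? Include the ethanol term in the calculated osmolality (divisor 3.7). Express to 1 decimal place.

-1.4 mOsm/kg

Calculated osmolality = 2·Na + glucose + BUN/2.8 + ethanol/3.7
= 2·140 + 6.9 + 16/2.8 + 321/3.7
= 280 + 6.90 + 5.71 + 86.76
= 379.37 mOsm/kg ≈ 379.4 mOsm/kg
Osmolar gap = measured − calculated = 378 − 379.4 = -1.4 mOsm/kg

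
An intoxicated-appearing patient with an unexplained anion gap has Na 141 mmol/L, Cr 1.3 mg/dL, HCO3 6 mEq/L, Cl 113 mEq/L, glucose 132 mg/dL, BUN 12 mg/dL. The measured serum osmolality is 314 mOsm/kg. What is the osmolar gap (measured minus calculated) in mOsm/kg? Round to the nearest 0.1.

Calculated osmolality = 2·Na + glucose/18 + BUN/2.8
= 2·141 + 132/18 + 12/2.8
= 282 + 7.33 + 4.29
= 293.62 mOsm/kg ≈ 293.6 mOsm/kg
Osmolar gap = measured − calculated = 314 − 293.6 = 20.4 mOsm/kg

20.4 mOsm/kg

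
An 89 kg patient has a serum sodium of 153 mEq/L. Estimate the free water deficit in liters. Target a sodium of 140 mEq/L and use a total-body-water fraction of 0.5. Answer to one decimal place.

4.1 L

TBW = 0.5 · 89 = 44.5 L
Free water deficit = TBW · (Na/140 − 1)
= 44.5 · (153/140 − 1)
= 44.5 · 0.0929
= 4.13 L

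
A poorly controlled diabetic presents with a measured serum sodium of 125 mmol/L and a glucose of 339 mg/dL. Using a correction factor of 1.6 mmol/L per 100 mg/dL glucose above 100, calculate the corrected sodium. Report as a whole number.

Corrected Na = measured Na + 1.6 · (glucose − 100)/100
= 125 + 1.6 · (339 − 100)/100
= 125 + 3.8
= 128.8 mmol/L

129 mmol/L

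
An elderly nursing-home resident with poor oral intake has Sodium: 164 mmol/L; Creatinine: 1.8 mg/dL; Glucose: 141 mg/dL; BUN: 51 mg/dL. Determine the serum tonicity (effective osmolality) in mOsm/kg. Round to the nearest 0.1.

Effective osmolality excludes urea (freely permeant across cell membranes):
2·Na + glucose/18
= 2·164 + 141/18
= 328 + 7.83
= 335.83 mOsm/kg

335.8 mOsm/kg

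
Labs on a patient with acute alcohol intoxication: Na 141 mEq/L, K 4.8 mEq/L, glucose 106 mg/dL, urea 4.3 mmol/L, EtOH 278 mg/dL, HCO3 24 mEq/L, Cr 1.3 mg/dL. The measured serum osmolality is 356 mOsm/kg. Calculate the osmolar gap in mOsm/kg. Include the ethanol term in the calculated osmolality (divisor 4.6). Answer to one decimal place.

Calculated osmolality = 2·Na + glucose/18 + urea + ethanol/4.6
= 2·141 + 106/18 + 4.3 + 278/4.6
= 282 + 5.89 + 4.30 + 60.43
= 352.62 mOsm/kg ≈ 352.6 mOsm/kg
Osmolar gap = measured − calculated = 356 − 352.6 = 3.4 mOsm/kg

3.4 mOsm/kg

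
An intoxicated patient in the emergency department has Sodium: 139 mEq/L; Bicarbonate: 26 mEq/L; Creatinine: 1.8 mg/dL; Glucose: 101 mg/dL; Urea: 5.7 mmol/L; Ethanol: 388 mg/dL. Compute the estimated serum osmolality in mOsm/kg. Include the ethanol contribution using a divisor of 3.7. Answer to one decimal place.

394.2 mOsm/kg

Calculated osmolality = 2·Na + glucose/18 + urea + ethanol/3.7
= 2·139 + 101/18 + 5.7 + 388/3.7
= 278 + 5.61 + 5.70 + 104.86
= 394.17 mOsm/kg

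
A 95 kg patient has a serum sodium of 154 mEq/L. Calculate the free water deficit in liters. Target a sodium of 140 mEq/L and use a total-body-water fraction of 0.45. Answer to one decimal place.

4.3 L

TBW = 0.45 · 95 = 42.75 L
Free water deficit = TBW · (Na/140 − 1)
= 42.75 · (154/140 − 1)
= 42.75 · 0.1
= 4.28 L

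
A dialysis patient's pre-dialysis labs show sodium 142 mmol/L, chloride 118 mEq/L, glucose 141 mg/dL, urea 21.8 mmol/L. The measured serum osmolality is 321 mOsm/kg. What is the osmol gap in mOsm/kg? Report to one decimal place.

7.4 mOsm/kg

Calculated osmolality = 2·Na + glucose/18 + urea
= 2·142 + 141/18 + 21.8
= 284 + 7.83 + 21.80
= 313.63 mOsm/kg ≈ 313.6 mOsm/kg
Osmolar gap = measured − calculated = 321 − 313.6 = 7.4 mOsm/kg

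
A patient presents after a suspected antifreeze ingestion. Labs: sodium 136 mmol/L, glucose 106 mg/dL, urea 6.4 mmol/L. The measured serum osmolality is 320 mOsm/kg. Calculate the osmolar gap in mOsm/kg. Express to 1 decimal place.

Calculated osmolality = 2·Na + glucose/18 + urea
= 2·136 + 106/18 + 6.4
= 272 + 5.89 + 6.40
= 284.29 mOsm/kg ≈ 284.3 mOsm/kg
Osmolar gap = measured − calculated = 320 − 284.3 = 35.7 mOsm/kg

35.7 mOsm/kg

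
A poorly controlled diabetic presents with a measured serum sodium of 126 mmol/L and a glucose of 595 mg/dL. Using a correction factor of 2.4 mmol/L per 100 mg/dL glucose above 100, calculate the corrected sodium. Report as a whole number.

Corrected Na = measured Na + 2.4 · (glucose − 100)/100
= 126 + 2.4 · (595 − 100)/100
= 126 + 11.9
= 137.9 mmol/L

138 mmol/L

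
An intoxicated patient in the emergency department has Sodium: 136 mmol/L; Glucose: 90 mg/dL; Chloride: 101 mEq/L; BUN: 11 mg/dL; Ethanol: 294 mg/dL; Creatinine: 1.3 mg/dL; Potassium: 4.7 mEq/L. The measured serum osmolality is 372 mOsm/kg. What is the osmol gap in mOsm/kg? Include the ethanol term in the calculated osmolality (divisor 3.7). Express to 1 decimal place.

Calculated osmolality = 2·Na + glucose/18 + BUN/2.8 + ethanol/3.7
= 2·136 + 90/18 + 11/2.8 + 294/3.7
= 272 + 5 + 3.93 + 79.46
= 360.39 mOsm/kg ≈ 360.4 mOsm/kg
Osmolar gap = measured − calculated = 372 − 360.4 = 11.6 mOsm/kg

11.6 mOsm/kg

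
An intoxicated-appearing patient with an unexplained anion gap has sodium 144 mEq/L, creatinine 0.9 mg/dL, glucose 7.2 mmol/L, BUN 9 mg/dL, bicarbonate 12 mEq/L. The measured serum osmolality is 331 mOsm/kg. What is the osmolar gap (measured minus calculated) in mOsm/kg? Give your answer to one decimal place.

Calculated osmolality = 2·Na + glucose + BUN/2.8
= 2·144 + 7.2 + 9/2.8
= 288 + 7.20 + 3.21
= 298.41 mOsm/kg ≈ 298.4 mOsm/kg
Osmolar gap = measured − calculated = 331 − 298.4 = 32.6 mOsm/kg

32.6 mOsm/kg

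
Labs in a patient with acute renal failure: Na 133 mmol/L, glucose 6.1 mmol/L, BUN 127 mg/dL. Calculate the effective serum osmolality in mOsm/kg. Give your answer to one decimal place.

272.1 mOsm/kg

Effective osmolality excludes urea (freely permeant across cell membranes):
2·Na + glucose
= 2·133 + 6.1
= 266 + 6.1
= 272.1 mOsm/kg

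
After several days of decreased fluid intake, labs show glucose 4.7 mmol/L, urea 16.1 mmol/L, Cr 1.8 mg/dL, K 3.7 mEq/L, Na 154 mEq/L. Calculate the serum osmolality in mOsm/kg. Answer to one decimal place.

Calculated osmolality = 2·Na + glucose + urea
= 2·154 + 4.7 + 16.1
= 308 + 4.70 + 16.10
= 328.8 mOsm/kg

328.8 mOsm/kg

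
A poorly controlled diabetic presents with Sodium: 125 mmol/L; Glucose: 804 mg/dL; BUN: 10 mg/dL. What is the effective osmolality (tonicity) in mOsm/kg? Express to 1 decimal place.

Effective osmolality excludes urea (freely permeant across cell membranes):
2·Na + glucose/18
= 2·125 + 804/18
= 250 + 44.67
= 294.67 mOsm/kg

294.7 mOsm/kg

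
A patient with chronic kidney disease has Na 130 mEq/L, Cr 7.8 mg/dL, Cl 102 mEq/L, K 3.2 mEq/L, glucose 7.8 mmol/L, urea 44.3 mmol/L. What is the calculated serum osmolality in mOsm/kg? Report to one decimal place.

Calculated osmolality = 2·Na + glucose + urea
= 2·130 + 7.8 + 44.3
= 260 + 7.80 + 44.30
= 312.1 mOsm/kg

312.1 mOsm/kg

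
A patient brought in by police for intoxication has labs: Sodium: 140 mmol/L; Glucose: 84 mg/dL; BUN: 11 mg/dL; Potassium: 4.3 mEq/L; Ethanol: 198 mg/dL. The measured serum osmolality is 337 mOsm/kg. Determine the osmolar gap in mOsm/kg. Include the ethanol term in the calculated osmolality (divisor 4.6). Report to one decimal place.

5.4 mOsm/kg

Calculated osmolality = 2·Na + glucose/18 + BUN/2.8 + ethanol/4.6
= 2·140 + 84/18 + 11/2.8 + 198/4.6
= 280 + 4.67 + 3.93 + 43.04
= 331.64 mOsm/kg ≈ 331.6 mOsm/kg
Osmolar gap = measured − calculated = 337 − 331.6 = 5.4 mOsm/kg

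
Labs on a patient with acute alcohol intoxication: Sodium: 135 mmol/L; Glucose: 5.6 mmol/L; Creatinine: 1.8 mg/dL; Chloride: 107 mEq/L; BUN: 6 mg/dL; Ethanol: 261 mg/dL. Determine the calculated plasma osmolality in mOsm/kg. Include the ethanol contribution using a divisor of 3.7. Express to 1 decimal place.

Calculated osmolality = 2·Na + glucose + BUN/2.8 + ethanol/3.7
= 2·135 + 5.6 + 6/2.8 + 261/3.7
= 270 + 5.60 + 2.14 + 70.54
= 348.28 mOsm/kg

348.3 mOsm/kg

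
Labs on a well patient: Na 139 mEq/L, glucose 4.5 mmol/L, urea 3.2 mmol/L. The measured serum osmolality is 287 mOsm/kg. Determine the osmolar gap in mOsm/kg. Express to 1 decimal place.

Calculated osmolality = 2·Na + glucose + urea
= 2·139 + 4.5 + 3.2
= 278 + 4.50 + 3.20
= 285.7 mOsm/kg ≈ 285.7 mOsm/kg
Osmolar gap = measured − calculated = 287 − 285.7 = 1.3 mOsm/kg

1.3 mOsm/kg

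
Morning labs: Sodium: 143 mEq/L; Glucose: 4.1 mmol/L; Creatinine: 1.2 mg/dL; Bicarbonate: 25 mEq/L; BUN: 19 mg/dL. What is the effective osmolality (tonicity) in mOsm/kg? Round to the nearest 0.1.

290.1 mOsm/kg

Effective osmolality excludes urea (freely permeant across cell membranes):
2·Na + glucose
= 2·143 + 4.1
= 286 + 4.1
= 290.1 mOsm/kg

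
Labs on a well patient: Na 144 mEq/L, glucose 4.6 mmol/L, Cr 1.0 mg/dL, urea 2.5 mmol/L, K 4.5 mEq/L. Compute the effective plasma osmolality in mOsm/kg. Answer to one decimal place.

292.6 mOsm/kg

Effective osmolality excludes urea (freely permeant across cell membranes):
2·Na + glucose
= 2·144 + 4.6
= 288 + 4.6
= 292.6 mOsm/kg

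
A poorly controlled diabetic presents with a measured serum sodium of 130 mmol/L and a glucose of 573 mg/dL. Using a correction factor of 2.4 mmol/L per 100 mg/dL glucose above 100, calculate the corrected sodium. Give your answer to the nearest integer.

Corrected Na = measured Na + 2.4 · (glucose − 100)/100
= 130 + 2.4 · (573 − 100)/100
= 130 + 11.4
= 141.4 mmol/L

141 mmol/L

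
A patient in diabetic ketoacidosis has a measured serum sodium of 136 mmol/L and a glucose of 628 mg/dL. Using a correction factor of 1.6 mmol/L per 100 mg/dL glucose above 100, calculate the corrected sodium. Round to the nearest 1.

Corrected Na = measured Na + 1.6 · (glucose − 100)/100
= 136 + 1.6 · (628 − 100)/100
= 136 + 8.4
= 144.4 mmol/L

144 mmol/L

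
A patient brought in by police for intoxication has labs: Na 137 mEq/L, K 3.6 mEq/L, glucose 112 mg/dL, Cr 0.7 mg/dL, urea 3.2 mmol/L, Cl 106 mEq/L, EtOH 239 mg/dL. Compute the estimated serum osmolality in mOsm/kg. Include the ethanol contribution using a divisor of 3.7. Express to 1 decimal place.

Calculated osmolality = 2·Na + glucose/18 + urea + ethanol/3.7
= 2·137 + 112/18 + 3.2 + 239/3.7
= 274 + 6.22 + 3.20 + 64.59
= 348.01 mOsm/kg

348.0 mOsm/kg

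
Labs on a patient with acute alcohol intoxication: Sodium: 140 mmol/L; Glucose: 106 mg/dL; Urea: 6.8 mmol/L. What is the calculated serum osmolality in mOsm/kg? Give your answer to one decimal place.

292.7 mOsm/kg

Calculated osmolality = 2·Na + glucose/18 + urea
= 2·140 + 106/18 + 6.8
= 280 + 5.89 + 6.80
= 292.69 mOsm/kg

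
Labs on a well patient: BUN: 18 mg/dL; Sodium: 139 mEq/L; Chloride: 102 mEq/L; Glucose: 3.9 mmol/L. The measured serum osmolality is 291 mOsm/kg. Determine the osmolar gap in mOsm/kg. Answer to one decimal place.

Calculated osmolality = 2·Na + glucose + BUN/2.8
= 2·139 + 3.9 + 18/2.8
= 278 + 3.90 + 6.43
= 288.33 mOsm/kg ≈ 288.3 mOsm/kg
Osmolar gap = measured − calculated = 291 − 288.3 = 2.7 mOsm/kg

2.7 mOsm/kg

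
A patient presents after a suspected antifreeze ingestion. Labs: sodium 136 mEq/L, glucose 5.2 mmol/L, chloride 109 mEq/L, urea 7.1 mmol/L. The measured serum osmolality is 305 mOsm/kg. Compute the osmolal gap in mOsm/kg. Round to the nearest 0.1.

20.7 mOsm/kg

Calculated osmolality = 2·Na + glucose + urea
= 2·136 + 5.2 + 7.1
= 272 + 5.20 + 7.10
= 284.3 mOsm/kg ≈ 284.3 mOsm/kg
Osmolar gap = measured − calculated = 305 − 284.3 = 20.7 mOsm/kg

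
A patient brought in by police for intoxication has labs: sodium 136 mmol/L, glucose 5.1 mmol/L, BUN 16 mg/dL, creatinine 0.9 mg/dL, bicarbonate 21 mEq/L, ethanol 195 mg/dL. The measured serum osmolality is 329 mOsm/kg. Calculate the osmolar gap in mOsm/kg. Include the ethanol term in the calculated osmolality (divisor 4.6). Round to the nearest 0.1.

3.8 mOsm/kg

Calculated osmolality = 2·Na + glucose + BUN/2.8 + ethanol/4.6
= 2·136 + 5.1 + 16/2.8 + 195/4.6
= 272 + 5.10 + 5.71 + 42.39
= 325.2 mOsm/kg ≈ 325.2 mOsm/kg
Osmolar gap = measured − calculated = 329 − 325.2 = 3.8 mOsm/kg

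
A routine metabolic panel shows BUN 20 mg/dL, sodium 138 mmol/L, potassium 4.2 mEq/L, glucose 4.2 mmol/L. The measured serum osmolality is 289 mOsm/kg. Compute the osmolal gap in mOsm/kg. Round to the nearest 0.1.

Calculated osmolality = 2·Na + glucose + BUN/2.8
= 2·138 + 4.2 + 20/2.8
= 276 + 4.20 + 7.14
= 287.34 mOsm/kg ≈ 287.3 mOsm/kg
Osmolar gap = measured − calculated = 289 − 287.3 = 1.7 mOsm/kg

1.7 mOsm/kg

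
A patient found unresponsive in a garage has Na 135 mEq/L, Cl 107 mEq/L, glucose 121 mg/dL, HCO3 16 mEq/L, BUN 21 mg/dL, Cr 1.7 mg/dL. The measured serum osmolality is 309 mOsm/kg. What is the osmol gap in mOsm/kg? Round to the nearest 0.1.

24.8 mOsm/kg

Calculated osmolality = 2·Na + glucose/18 + BUN/2.8
= 2·135 + 121/18 + 21/2.8
= 270 + 6.72 + 7.50
= 284.22 mOsm/kg ≈ 284.2 mOsm/kg
Osmolar gap = measured − calculated = 309 − 284.2 = 24.8 mOsm/kg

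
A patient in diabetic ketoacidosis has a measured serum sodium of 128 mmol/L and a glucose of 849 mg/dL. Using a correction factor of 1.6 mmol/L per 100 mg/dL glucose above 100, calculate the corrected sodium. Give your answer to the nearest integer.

140 mmol/L

Corrected Na = measured Na + 1.6 · (glucose − 100)/100
= 128 + 1.6 · (849 − 100)/100
= 128 + 12
= 140 mmol/L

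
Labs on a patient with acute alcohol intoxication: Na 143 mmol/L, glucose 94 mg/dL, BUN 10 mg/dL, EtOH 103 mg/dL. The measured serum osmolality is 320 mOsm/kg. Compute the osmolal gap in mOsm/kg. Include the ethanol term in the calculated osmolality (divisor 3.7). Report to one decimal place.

Calculated osmolality = 2·Na + glucose/18 + BUN/2.8 + ethanol/3.7
= 2·143 + 94/18 + 10/2.8 + 103/3.7
= 286 + 5.22 + 3.57 + 27.84
= 322.63 mOsm/kg ≈ 322.6 mOsm/kg
Osmolar gap = measured − calculated = 320 − 322.6 = -2.6 mOsm/kg

-2.6 mOsm/kg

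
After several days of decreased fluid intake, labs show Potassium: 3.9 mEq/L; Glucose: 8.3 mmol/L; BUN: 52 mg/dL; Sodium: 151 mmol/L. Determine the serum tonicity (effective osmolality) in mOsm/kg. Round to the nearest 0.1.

310.3 mOsm/kg

Effective osmolality excludes urea (freely permeant across cell membranes):
2·Na + glucose
= 2·151 + 8.3
= 302 + 8.3
= 310.3 mOsm/kg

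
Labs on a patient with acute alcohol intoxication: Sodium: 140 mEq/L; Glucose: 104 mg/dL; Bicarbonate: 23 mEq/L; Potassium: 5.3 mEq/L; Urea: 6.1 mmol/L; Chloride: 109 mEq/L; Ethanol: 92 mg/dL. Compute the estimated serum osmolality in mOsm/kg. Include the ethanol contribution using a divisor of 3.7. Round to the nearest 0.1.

316.7 mOsm/kg

Calculated osmolality = 2·Na + glucose/18 + urea + ethanol/3.7
= 2·140 + 104/18 + 6.1 + 92/3.7
= 280 + 5.78 + 6.10 + 24.86
= 316.74 mOsm/kg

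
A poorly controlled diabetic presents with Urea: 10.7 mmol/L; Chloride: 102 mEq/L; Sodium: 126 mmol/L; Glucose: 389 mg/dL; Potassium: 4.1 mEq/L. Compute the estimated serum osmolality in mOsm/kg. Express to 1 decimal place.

284.3 mOsm/kg

Calculated osmolality = 2·Na + glucose/18 + urea
= 2·126 + 389/18 + 10.7
= 252 + 21.61 + 10.70
= 284.31 mOsm/kg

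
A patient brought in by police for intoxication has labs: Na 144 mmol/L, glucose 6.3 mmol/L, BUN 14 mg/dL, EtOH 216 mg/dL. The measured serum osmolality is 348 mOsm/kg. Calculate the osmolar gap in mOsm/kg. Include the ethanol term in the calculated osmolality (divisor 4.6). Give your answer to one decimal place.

1.7 mOsm/kg

Calculated osmolality = 2·Na + glucose + BUN/2.8 + ethanol/4.6
= 2·144 + 6.3 + 14/2.8 + 216/4.6
= 288 + 6.30 + 5 + 46.96
= 346.26 mOsm/kg ≈ 346.3 mOsm/kg
Osmolar gap = measured − calculated = 348 − 346.3 = 1.7 mOsm/kg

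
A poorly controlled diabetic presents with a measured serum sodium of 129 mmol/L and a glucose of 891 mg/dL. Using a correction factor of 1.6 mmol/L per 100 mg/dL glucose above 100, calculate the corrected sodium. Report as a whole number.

142 mmol/L

Corrected Na = measured Na + 1.6 · (glucose − 100)/100
= 129 + 1.6 · (891 − 100)/100
= 129 + 12.7
= 141.7 mmol/L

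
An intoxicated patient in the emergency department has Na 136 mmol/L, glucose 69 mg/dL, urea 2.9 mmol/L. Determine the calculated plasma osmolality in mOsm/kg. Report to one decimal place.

278.7 mOsm/kg

Calculated osmolality = 2·Na + glucose/18 + urea
= 2·136 + 69/18 + 2.9
= 272 + 3.83 + 2.90
= 278.73 mOsm/kg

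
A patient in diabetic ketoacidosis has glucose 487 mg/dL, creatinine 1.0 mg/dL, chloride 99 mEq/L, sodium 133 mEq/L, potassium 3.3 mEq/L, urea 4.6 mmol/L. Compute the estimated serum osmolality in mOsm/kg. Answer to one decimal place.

Calculated osmolality = 2·Na + glucose/18 + urea
= 2·133 + 487/18 + 4.6
= 266 + 27.06 + 4.60
= 297.66 mOsm/kg

297.7 mOsm/kg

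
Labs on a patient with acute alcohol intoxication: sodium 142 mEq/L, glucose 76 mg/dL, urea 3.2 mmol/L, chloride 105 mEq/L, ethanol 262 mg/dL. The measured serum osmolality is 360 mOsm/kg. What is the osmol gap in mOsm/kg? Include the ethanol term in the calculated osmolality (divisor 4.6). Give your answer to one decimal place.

11.6 mOsm/kg

Calculated osmolality = 2·Na + glucose/18 + urea + ethanol/4.6
= 2·142 + 76/18 + 3.2 + 262/4.6
= 284 + 4.22 + 3.20 + 56.96
= 348.38 mOsm/kg ≈ 348.4 mOsm/kg
Osmolar gap = measured − calculated = 360 − 348.4 = 11.6 mOsm/kg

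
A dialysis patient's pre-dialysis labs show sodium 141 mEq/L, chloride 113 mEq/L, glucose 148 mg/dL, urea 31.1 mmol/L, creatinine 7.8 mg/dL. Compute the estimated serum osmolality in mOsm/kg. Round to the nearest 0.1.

Calculated osmolality = 2·Na + glucose/18 + urea
= 2·141 + 148/18 + 31.1
= 282 + 8.22 + 31.10
= 321.32 mOsm/kg

321.3 mOsm/kg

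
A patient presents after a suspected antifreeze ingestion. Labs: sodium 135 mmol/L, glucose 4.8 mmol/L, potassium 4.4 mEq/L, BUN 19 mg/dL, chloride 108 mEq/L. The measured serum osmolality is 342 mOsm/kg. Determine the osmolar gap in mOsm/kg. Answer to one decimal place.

60.4 mOsm/kg

Calculated osmolality = 2·Na + glucose + BUN/2.8
= 2·135 + 4.8 + 19/2.8
= 270 + 4.80 + 6.79
= 281.59 mOsm/kg ≈ 281.6 mOsm/kg
Osmolar gap = measured − calculated = 342 − 281.6 = 60.4 mOsm/kg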